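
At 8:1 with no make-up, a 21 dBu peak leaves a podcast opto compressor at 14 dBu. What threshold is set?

13 dBu

Input is 8 dB above T (since output overshoot × R = input overshoot: (14 − T)·8 = 21 − T gives T = 13 dBu).
Check: 13 + (21 − 13)/8 = 13 + 1 = 14 dBu. ✓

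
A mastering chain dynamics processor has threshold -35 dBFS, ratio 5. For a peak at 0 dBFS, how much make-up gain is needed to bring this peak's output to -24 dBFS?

4 dB

The peak compresses to -35 + 35/5 = -28 dBFS.
To reach -24 dBFS requires -24 − (-28) = 4 dB of make-up.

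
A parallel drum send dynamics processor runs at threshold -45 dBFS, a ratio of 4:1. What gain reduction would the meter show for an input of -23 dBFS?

Overshoot = -23 − (-45) = 22 dB.
A 4:1 ratio leaves 5.5 dB of that excess.
Gain reduction = 22 − 5.5 = 16.5 dB.

16.5 dB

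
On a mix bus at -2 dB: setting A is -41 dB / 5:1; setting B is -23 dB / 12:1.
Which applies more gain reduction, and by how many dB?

A: 39 dB over, compressed to 7.8 dB over, so 31.2 dB of GR.
B: 21 dB over, compressed to 1.75 dB over, so 19.25 dB of GR.
A applies 11.95 dB more gain reduction.

A, by 11.95 dB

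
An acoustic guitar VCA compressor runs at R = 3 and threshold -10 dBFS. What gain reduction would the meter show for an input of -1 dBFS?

The signal is 9 dB above threshold.
A 3:1 ratio leaves 3 dB of that excess.
So the signal is attenuated by 9 − 3 = 6 dB.

6 dB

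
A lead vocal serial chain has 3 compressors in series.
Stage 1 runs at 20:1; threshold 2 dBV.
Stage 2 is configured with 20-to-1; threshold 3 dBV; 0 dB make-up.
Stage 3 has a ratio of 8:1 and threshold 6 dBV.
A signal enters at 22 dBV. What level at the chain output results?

Stage 1: overshoot 20 dB → 20/20 = 1 dB → 3 dBV.
Stage 2: below threshold (3 ≤ 3); passes unchanged; output 3 dBV.
Stage 3: 3 dBV ≤ 6 dBV, so stage 3 doesn't engage; output 3 dBV.

3 dBV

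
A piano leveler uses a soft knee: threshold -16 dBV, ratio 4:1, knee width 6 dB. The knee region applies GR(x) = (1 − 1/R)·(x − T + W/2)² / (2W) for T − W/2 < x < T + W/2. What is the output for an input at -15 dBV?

x − T + W/2 = -15 − (-16) + 3 = 4.
GR = (1 − 1/4) × 4² / 12 = 0.75 × 16 / 12 = 1 dB.
Output = -15 − 1 = -16 dBV.

-16 dBV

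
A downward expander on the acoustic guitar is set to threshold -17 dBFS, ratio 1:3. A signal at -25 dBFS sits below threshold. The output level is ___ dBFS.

-41 dBFS

The input is 8 dB below the -17 dBFS threshold.
A 1:3 expander multiplies undershoot by 3: 8 × 3 = 24 dB below threshold.
Output = -17 − 24 = -41 dBFS.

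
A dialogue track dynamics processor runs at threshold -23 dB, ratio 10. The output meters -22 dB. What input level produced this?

-13 dB

Post-compression overshoot = -22 − (-23) = 1 dB.
Before 10:1 compression the overshoot was 1 × 10 = 10 dB, so input = -23 + 10 = -13 dB.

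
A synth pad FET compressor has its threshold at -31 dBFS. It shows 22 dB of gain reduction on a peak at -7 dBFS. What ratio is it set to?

Input overshoot = -7 − (-31) = 24 dB.
Output overshoot = 24 − 22 = 2 dB.
Ratio = input overshoot / output overshoot = 24 / 2 = 12.

12:1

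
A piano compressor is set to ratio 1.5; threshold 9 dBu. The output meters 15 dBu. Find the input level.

18 dBu

That's 6 dB above the 9 dBu threshold.
Input overshoot = R × output overshoot = 9 dB → input = 9 + 9 = 18 dBu.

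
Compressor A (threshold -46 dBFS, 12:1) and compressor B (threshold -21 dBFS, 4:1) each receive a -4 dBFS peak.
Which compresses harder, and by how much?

A: overshoot 42 dB → output overshoot 3.5 dB → GR 38.5 dB.
B: overshoot 17 dB → output overshoot 4.25 dB → GR 12.75 dB.
A reduces 25.75 dB more.

A, by 25.75 dB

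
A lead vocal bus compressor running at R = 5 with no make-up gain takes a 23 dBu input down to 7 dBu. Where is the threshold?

3 dBu

Let T be the threshold. Output overshoot = (input overshoot)/R, so 7 − T = (23 − T)/5.
5·(7 − T) = 23 − T → 4·T = 35 − 23 = 12.
T = 12/4 = 3 dBu.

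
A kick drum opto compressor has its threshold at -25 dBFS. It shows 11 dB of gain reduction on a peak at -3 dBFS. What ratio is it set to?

Input overshoot = -3 − (-25) = 22 dB.
Output overshoot = 22 − 11 = 11 dB.
Ratio = input overshoot / output overshoot = 22 / 11 = 2.

2:1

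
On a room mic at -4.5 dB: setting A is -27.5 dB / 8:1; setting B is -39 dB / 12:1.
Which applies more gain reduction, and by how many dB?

A: overshoot 23 dB → output overshoot 2.875 dB → GR 20.125 dB.
B: overshoot 34.5 dB → output overshoot 2.875 dB → GR 31.625 dB.
Difference: 11.5 dB in favour of B.

B, by 11.5 dB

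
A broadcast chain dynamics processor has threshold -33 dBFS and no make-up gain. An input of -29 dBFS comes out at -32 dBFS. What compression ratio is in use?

4:1

Input overshoot = -29 − (-33) = 4 dB; output overshoot = -32 − (-33) = 1 dB.
Ratio = 4 / 1 = 4.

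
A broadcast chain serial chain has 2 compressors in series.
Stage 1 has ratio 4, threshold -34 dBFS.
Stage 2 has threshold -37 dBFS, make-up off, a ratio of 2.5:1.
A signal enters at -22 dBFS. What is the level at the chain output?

Stage 1: 12 dB above -34 dBFS, reduced 4:1 to 3 dB above → -31 dBFS.
Stage 2: overshoot 6 dB → 6/2.5 = 2.4 dB → -34.6 dBFS.

-34.6 dBFS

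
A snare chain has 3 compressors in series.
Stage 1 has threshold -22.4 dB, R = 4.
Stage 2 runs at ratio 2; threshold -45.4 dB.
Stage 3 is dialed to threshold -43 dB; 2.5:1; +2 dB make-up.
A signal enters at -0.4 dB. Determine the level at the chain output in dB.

Stage 1: 22 dB above -22.4 dB, reduced 4:1 to 5.5 dB above → -16.9 dB.
Stage 2: 28.5 dB above -45.4 dB, reduced 2:1 to 14.25 dB above → -31.15 dB.
Stage 3: overshoot 11.85 dB → 11.85/2.5 = 4.74 dB → -38.26 dB; +2 dB make-up → -36.26 dB.

-36.26 dB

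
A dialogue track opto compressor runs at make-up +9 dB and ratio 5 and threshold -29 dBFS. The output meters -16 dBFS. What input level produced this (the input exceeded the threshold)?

Stripping the +9 dB make-up gives -25 dBFS at the gain stage.
Post-compression overshoot = -25 − (-29) = 4 dB.
Undo the ratio: input overshoot = 4 × 5 = 20 dB, giving input = -9 dBFS.

-9 dBFS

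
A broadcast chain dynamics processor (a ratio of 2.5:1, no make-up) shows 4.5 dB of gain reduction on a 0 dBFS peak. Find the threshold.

Gain reduction = 0 − (-4.5) = 4.5 dB; output overshoot = GR / (R − 1) = 4.5 / 1.5 = 3 dB.
Threshold = output − output overshoot = -4.5 − 3 = -7.5 dBFS.

-7.5 dBFS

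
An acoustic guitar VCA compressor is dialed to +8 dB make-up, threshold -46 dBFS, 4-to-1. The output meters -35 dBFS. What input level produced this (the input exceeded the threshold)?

-34 dBFS

Stripping the +8 dB make-up gives -43 dBFS at the gain stage.
That's 3 dB above the -46 dBFS threshold.
Before 4:1 compression the overshoot was 3 × 4 = 12 dB, so input = -46 + 12 = -34 dBFS.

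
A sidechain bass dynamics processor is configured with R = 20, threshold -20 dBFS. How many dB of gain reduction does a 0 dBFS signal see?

The signal is 20 dB above threshold.
A 20:1 ratio leaves 1 dB of that excess.
So the signal is attenuated by 20 − 1 = 19 dB.

19 dB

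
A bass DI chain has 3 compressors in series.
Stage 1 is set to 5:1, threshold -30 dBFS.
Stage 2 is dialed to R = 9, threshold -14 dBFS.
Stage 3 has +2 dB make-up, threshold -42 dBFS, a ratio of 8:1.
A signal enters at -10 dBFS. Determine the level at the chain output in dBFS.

-38 dBFS

Stage 1: overshoot 20 dB → 20/5 = 4 dB → -26 dBFS.
Stage 2: below threshold (-26 ≤ -14); passes unchanged; output -26 dBFS.
Stage 3: overshoot 16 dB → 16/8 = 2 dB → -40 dBFS; +2 dB make-up → -38 dBFS.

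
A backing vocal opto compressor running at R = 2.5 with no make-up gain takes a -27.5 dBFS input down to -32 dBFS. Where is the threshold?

Input is 7.5 dB above T (since output overshoot × R = input overshoot: (-32 − T)·2.5 = -27.5 − T gives T = -35 dBFS).
Check: -35 + (-27.5 − (-35))/2.5 = -35 + 3 = -32 dBFS. ✓

-35 dBFS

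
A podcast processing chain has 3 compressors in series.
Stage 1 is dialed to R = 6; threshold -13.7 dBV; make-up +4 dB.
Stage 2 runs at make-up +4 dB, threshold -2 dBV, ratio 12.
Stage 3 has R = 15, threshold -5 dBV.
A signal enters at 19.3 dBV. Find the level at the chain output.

-4.68 dBV

Stage 1: overshoot 33 dB → 33/6 = 5.5 dB → -8.2 dBV; +4 dB make-up → -4.2 dBV.
Stage 2: below threshold (-4.2 ≤ -2); passes unchanged; make-up brings it to -0.2 dBV.
Stage 3: 4.8 dB above -5 dBV, reduced 15:1 to 0.32 dB above → -4.68 dBV.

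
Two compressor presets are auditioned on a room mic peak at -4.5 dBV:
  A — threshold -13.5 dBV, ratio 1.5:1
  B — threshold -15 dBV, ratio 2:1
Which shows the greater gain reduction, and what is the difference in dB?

B, by 2.25 dB

A: overshoot 9 dB → output overshoot 6 dB → GR 3 dB.
B: overshoot 10.5 dB → output overshoot 5.25 dB → GR 5.25 dB.
Difference: 2.25 dB in favour of B.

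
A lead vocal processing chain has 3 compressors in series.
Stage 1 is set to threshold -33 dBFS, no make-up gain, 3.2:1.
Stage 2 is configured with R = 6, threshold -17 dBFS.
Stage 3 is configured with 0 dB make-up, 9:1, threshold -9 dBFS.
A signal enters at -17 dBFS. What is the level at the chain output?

-28 dBFS

Stage 1: -17 dBFS is 16 dB over -33 dBFS; at 3.2:1 that becomes 5 dB over, giving -28 dBFS.
Stage 2: -28 dBFS ≤ -17 dBFS, so stage 2 doesn't engage; output -28 dBFS.
Stage 3: -28 dBFS is at or below the -9 dBFS threshold — no compression; output -28 dBFS.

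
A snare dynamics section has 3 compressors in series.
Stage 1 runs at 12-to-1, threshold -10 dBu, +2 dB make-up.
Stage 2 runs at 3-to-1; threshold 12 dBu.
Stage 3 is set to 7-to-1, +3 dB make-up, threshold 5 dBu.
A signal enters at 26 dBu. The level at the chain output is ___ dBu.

Stage 1: overshoot 36 dB → 36/12 = 3 dB → -7 dBu; +2 dB make-up → -5 dBu.
Stage 2: -5 dBu is at or below the 12 dBu threshold — no compression; output -5 dBu.
Stage 3: below threshold (-5 ≤ 5); passes unchanged; make-up brings it to -2 dBu.

-2 dBu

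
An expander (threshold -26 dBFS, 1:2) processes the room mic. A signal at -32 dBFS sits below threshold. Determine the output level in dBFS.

-38 dBFS

Below threshold, a 1:2 expander applies gain = (2−1)×(T − x) of attenuation.
(2−1) × 6 = 6 dB, so output = -32 − 6 = -38 dBFS.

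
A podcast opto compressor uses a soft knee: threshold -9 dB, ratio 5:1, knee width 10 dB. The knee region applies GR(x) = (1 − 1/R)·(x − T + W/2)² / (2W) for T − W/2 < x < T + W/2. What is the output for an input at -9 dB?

-10 dB

x − T + W/2 = -9 − (-9) + 5 = 5.
GR = (1 − 1/5) × 5² / 20 = 0.8 × 25 / 20 = 1 dB.
Output = -9 − 1 = -10 dB.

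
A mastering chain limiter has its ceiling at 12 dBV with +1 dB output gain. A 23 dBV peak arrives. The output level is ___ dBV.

13 dBV

The limiter clamps the peak to its 12 dBV ceiling.
Output gain then adds 1 dB: 12 + 1 = 13 dBV.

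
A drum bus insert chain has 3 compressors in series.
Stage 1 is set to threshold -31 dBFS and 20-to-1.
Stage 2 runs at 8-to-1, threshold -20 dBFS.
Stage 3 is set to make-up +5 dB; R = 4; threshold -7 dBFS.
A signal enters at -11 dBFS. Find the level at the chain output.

Stage 1: 20 dB above -31 dBFS, reduced 20:1 to 1 dB above → -30 dBFS.
Stage 2: -30 dBFS ≤ -20 dBFS, so stage 2 doesn't engage; output -30 dBFS.
Stage 3: -30 dBFS is at or below the -7 dBFS threshold — no compression; make-up brings it to -25 dBFS.

-25 dBFS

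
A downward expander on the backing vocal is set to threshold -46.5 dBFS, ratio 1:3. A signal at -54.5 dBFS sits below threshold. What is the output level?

-70.5 dBFS

Below threshold, a 1:3 expander applies gain = (3−1)×(T − x) of attenuation.
(3−1) × 8 = 16 dB, so output = -54.5 − 16 = -70.5 dBFS.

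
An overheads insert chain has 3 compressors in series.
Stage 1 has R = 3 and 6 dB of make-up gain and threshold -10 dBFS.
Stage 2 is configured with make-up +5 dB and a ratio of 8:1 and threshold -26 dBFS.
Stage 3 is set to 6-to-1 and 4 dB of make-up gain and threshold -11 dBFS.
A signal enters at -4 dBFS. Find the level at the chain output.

Stage 1: 6 dB above -10 dBFS, reduced 3:1 to 2 dB above → -8 dBFS; +6 dB make-up → -2 dBFS.
Stage 2: overshoot 24 dB → 24/8 = 3 dB → -23 dBFS; +5 dB make-up → -18 dBFS.
Stage 3: -18 dBFS ≤ -11 dBFS, so stage 3 doesn't engage; make-up brings it to -14 dBFS.

-14 dBFS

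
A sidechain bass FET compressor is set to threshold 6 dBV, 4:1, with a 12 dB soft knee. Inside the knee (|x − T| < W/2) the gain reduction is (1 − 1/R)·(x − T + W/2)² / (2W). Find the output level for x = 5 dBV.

x − T + W/2 = 5 − 6 + 6 = 5.
GR = (1 − 1/4) × 5² / 24 = 0.75 × 25 / 24 = 0.78125 dB.
Output = 5 − 0.78125 = 4.21875 dBV.

4.21875 dBV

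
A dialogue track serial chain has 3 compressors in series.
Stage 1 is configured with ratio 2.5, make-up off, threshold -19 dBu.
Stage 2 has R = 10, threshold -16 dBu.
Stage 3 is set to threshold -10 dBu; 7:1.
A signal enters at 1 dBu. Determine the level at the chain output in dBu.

Stage 1: 1 dBu is 20 dB over -19 dBu; at 2.5:1 that becomes 8 dB over, giving -11 dBu.
Stage 2: overshoot 5 dB → 5/10 = 0.5 dB → -15.5 dBu.
Stage 3: -15.5 dBu ≤ -10 dBu, so stage 3 doesn't engage; output -15.5 dBu.

-15.5 dBu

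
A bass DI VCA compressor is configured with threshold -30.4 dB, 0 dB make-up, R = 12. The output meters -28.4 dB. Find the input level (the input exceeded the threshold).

That's 2 dB above the -30.4 dB threshold.
Input overshoot = R × output overshoot = 24 dB → input = -30.4 + 24 = -6.4 dB.

-6.4 dB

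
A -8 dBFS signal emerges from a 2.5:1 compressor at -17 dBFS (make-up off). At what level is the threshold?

Gain reduction = -8 − (-17) = 9 dB; output overshoot = GR / (R − 1) = 9 / 1.5 = 6 dB.
Threshold = output − output overshoot = -17 − 6 = -23 dBFS.

-23 dBFS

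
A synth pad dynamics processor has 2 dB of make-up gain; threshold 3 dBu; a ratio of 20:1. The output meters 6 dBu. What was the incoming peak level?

Before make-up, the level was 6 − 2 = 4 dBu.
Post-compression overshoot = 4 − 3 = 1 dB.
Before 20:1 compression the overshoot was 1 × 20 = 20 dB, so input = 3 + 20 = 23 dBu.

23 dBu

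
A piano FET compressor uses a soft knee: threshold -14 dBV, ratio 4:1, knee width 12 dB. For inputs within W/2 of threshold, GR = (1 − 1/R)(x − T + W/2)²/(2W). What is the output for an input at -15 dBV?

x − T + W/2 = -15 − (-14) + 6 = 5.
GR = (1 − 1/4) × 5² / 24 = 0.75 × 25 / 24 = 0.78125 dB.
Output = -15 − 0.78125 = -15.78125 dBV.

-15.78125 dBV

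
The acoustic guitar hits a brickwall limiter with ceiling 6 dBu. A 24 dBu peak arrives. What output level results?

6 dBu

A brickwall limiter is an ∞:1 compressor: any input above the ceiling is clamped to 6 dBu.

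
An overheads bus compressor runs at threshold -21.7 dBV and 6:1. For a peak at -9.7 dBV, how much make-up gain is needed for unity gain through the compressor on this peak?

10 dB

The peak compresses to -21.7 + 12/6 = -19.7 dBV.
To reach -9.7 dBV requires -9.7 − (-19.7) = 10 dB of make-up.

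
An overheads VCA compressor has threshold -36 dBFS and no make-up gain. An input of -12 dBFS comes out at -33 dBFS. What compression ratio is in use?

Input overshoot = -12 − (-36) = 24 dB; output overshoot = -33 − (-36) = 3 dB.
Ratio = 24 / 3 = 8.

8:1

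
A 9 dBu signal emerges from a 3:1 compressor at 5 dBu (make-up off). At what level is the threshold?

Gain reduction = 9 − 5 = 4 dB; output overshoot = GR / (R − 1) = 4 / 2 = 2 dB.
Threshold = output − output overshoot = 5 − 2 = 3 dBu.

3 dBu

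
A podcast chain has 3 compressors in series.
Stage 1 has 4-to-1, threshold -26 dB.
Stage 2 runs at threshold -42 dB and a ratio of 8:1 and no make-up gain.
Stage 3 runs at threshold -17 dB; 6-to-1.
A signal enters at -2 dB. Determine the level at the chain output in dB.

-39.25 dB

Stage 1: 24 dB above -26 dB, reduced 4:1 to 6 dB above → -20 dB.
Stage 2: -20 dB is 22 dB over -42 dB; at 8:1 that becomes 2.75 dB over, giving -39.25 dB.
Stage 3: -39.25 dB ≤ -17 dB, so stage 3 doesn't engage; output -39.25 dB.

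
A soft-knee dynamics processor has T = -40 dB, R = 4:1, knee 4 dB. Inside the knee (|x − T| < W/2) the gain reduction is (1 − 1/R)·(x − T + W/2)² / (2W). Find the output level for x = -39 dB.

x − T + W/2 = -39 − (-40) + 2 = 3.
GR = (1 − 1/4) × 3² / 8 = 0.75 × 9 / 8 = 0.84375 dB.
Output = -39 − 0.84375 = -39.84375 dB.

-39.84375 dB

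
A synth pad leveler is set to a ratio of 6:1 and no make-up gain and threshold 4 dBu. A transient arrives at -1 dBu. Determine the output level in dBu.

-1 dBu

-1 dBu is 5 dB below the 4 dBu threshold, so no gain reduction is applied.
Output = input = -1 dBu.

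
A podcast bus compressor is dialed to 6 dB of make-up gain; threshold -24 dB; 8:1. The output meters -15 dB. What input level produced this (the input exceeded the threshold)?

0 dB

Stripping the +6 dB make-up gives -21 dB at the gain stage.
The compressed level sits -21 − (-24) = 3 dB over threshold.
Before 8:1 compression the overshoot was 3 × 8 = 24 dB, so input = -24 + 24 = 0 dB.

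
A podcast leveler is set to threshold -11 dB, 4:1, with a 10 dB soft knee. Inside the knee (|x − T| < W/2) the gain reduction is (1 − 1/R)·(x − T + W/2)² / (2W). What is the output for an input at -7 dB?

-10.0375 dB

x − T + W/2 = -7 − (-11) + 5 = 9.
GR = (1 − 1/4) × 9² / 20 = 0.75 × 81 / 20 = 3.0375 dB.
Output = -7 − 3.0375 = -10.0375 dB.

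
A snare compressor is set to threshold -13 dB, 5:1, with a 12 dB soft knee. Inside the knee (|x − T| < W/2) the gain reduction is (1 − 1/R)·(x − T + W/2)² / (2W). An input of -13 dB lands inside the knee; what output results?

-14.2 dB

x − T + W/2 = -13 − (-13) + 6 = 6.
GR = (1 − 1/5) × 6² / 24 = 0.8 × 36 / 24 = 1.2 dB.
Output = -13 − 1.2 = -14.2 dB.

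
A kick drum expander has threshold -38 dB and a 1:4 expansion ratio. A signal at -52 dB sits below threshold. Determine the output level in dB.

-94 dB

Below threshold, a 1:4 expander applies gain = (4−1)×(T − x) of attenuation.
(4−1) × 14 = 42 dB, so output = -52 − 42 = -94 dB.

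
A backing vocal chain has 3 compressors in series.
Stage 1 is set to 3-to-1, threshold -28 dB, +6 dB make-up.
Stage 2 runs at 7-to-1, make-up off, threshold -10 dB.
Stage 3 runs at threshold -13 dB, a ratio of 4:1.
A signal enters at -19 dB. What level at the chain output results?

-19 dB

Stage 1: 9 dB above -28 dB, reduced 3:1 to 3 dB above → -25 dB; +6 dB make-up → -19 dB.
Stage 2: -19 dB is at or below the -10 dB threshold — no compression; output -19 dB.
Stage 3: below threshold (-19 ≤ -13); passes unchanged; output -19 dB.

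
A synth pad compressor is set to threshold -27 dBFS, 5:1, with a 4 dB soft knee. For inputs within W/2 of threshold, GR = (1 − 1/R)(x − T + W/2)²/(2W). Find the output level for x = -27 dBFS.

-27.4 dBFS

x − T + W/2 = -27 − (-27) + 2 = 2.
GR = (1 − 1/5) × 2² / 8 = 0.8 × 4 / 8 = 0.4 dB.
Output = -27 − 0.4 = -27.4 dBFS.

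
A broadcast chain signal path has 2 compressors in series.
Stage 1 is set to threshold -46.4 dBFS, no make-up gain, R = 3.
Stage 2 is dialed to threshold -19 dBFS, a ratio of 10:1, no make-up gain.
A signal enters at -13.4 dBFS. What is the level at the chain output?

Stage 1: 33 dB above -46.4 dBFS, reduced 3:1 to 11 dB above → -35.4 dBFS.
Stage 2: below threshold (-35.4 ≤ -19); passes unchanged; output -35.4 dBFS.

-35.4 dBFS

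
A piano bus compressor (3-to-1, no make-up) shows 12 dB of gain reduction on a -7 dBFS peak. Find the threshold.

-25 dBFS

Let T be the threshold. Output overshoot = (input overshoot)/R, so -19 − T = (-7 − T)/3.
3·(-19 − T) = -7 − T → 2·T = -57 − (-7) = -50.
T = -50/2 = -25 dBFS.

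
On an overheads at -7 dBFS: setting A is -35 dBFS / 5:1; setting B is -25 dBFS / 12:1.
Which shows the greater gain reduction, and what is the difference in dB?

A, by 5.9 dB

A: 28 dB over, compressed to 5.6 dB over, so 22.4 dB of GR.
B: 18 dB over, compressed to 1.5 dB over, so 16.5 dB of GR.
Difference: 5.9 dB in favour of A.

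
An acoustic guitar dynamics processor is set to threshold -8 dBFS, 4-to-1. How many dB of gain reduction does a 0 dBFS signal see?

The signal is 8 dB above threshold.
At 4:1, output sits 8/4 = 2 dB above threshold.
Gain reduction = 8 − 2 = 6 dB.

6 dB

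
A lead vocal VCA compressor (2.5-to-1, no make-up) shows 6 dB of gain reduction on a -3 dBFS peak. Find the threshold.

-13 dBFS

Input is 10 dB above T (since output overshoot × R = input overshoot: (-9 − T)·2.5 = -3 − T gives T = -13 dBFS).
Check: -13 + (-3 − (-13))/2.5 = -13 + 4 = -9 dBFS. ✓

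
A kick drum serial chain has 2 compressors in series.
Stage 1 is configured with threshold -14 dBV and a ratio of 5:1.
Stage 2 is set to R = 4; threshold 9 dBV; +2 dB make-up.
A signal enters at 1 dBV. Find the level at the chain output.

-9 dBV

Stage 1: 15 dB above -14 dBV, reduced 5:1 to 3 dB above → -11 dBV.
Stage 2: -11 dBV is at or below the 9 dBV threshold — no compression; make-up brings it to -9 dBV.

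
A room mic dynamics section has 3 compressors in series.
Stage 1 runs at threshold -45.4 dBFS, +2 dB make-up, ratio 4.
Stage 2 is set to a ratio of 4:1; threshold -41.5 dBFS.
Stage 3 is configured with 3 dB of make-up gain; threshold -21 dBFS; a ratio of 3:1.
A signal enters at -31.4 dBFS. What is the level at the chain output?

-38.1 dBFS

Stage 1: overshoot 14 dB → 14/4 = 3.5 dB → -41.9 dBFS; +2 dB make-up → -39.9 dBFS.
Stage 2: -39.9 dBFS is 1.6 dB over -41.5 dBFS; at 4:1 that becomes 0.4 dB over, giving -41.1 dBFS.
Stage 3: below threshold (-41.1 ≤ -21); passes unchanged; make-up brings it to -38.1 dBFS.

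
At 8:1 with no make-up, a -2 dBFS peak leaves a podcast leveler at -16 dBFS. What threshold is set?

Input is 16 dB above T (since output overshoot × R = input overshoot: (-16 − T)·8 = -2 − T gives T = -18 dBFS).
Check: -18 + (-2 − (-18))/8 = -18 + 2 = -16 dBFS. ✓

-18 dBFS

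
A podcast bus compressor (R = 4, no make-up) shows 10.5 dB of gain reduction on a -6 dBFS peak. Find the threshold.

-20 dBFS

Input is 14 dB above T (since output overshoot × R = input overshoot: (-16.5 − T)·4 = -6 − T gives T = -20 dBFS).
Check: -20 + (-6 − (-20))/4 = -20 + 3.5 = -16.5 dBFS. ✓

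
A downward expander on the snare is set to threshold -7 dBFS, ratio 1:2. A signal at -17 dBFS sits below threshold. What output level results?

The input is 10 dB below the -7 dBFS threshold.
A 1:2 expander multiplies undershoot by 2: 10 × 2 = 20 dB below threshold.
Output = -7 − 20 = -27 dBFS.

-27 dBFS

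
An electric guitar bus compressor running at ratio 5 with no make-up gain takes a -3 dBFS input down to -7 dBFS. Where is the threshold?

-8 dBFS

Input is 5 dB above T (since output overshoot × R = input overshoot: (-7 − T)·5 = -3 − T gives T = -8 dBFS).
Check: -8 + (-3 − (-8))/5 = -8 + 1 = -7 dBFS. ✓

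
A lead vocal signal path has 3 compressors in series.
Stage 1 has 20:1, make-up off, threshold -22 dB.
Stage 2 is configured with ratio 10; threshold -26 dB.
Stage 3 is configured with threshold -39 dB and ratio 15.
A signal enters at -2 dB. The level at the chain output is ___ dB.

Stage 1: 20 dB above -22 dB, reduced 20:1 to 1 dB above → -21 dB.
Stage 2: overshoot 5 dB → 5/10 = 0.5 dB → -25.5 dB.
Stage 3: 13.5 dB above -39 dB, reduced 15:1 to 0.9 dB above → -38.1 dB.

-38.1 dB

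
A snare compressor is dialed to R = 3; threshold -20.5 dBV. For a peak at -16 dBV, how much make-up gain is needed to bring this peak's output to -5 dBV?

14 dB

Without make-up, output = threshold + overshoot/3 = -20.5 + 1.5 = -19 dBV.
Gap to target: 14 dB.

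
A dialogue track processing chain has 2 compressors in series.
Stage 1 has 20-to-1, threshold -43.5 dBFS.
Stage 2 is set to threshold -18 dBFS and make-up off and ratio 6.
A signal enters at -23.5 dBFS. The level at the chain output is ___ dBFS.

Stage 1: 20 dB above -43.5 dBFS, reduced 20:1 to 1 dB above → -42.5 dBFS.
Stage 2: -42.5 dBFS ≤ -18 dBFS, so stage 2 doesn't engage; output -42.5 dBFS.

-42.5 dBFS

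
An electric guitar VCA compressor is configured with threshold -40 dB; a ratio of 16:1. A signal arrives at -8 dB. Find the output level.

The input is 32 dB above the -40 dB threshold.
At 16:1 the overshoot is divided by 16, leaving 2 dB above threshold.
Output = -40 + 2 = -38 dB.

-38 dB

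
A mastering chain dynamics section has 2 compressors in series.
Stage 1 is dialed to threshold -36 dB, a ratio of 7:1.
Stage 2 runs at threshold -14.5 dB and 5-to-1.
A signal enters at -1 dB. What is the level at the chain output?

Stage 1: overshoot 35 dB → 35/7 = 5 dB → -31 dB.
Stage 2: -31 dB is at or below the -14.5 dB threshold — no compression; output -31 dB.

-31 dB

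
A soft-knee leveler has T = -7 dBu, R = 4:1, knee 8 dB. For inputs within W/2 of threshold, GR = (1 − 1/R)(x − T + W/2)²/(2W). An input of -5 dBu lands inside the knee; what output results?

x − T + W/2 = -5 − (-7) + 4 = 6.
GR = (1 − 1/4) × 6² / 16 = 0.75 × 36 / 16 = 1.6875 dB.
Output = -5 − 1.6875 = -6.6875 dBu.

-6.6875 dBu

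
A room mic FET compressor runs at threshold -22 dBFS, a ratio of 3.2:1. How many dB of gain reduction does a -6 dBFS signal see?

11 dB

Overshoot = -6 − (-22) = 16 dB.
A 3.2:1 ratio leaves 5 dB of that excess.
So the signal is attenuated by 16 − 5 = 11 dB.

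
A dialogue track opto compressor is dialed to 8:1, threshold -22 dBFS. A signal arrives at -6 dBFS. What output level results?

-20 dBFS

The input is 16 dB above the -22 dBFS threshold.
At 8:1 the overshoot is divided by 8, leaving 2 dB above threshold.
So the level is -22 + 2 = -20 dBFS.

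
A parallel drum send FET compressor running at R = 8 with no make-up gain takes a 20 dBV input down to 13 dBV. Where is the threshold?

12 dBV

Gain reduction = 20 − 13 = 7 dB; output overshoot = GR / (R − 1) = 7 / 7 = 1 dB.
Threshold = output − output overshoot = 13 − 1 = 12 dBV.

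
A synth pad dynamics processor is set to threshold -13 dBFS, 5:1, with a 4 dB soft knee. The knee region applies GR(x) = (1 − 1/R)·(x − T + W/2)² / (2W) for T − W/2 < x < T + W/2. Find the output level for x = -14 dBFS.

x − T + W/2 = -14 − (-13) + 2 = 1.
GR = (1 − 1/5) × 1² / 8 = 0.8 × 1 / 8 = 0.1 dB.
Output = -14 − 0.1 = -14.1 dBFS.

-14.1 dBFS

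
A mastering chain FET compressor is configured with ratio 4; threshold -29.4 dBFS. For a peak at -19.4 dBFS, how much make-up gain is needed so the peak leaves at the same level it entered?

7.5 dB

Overshoot 10 dB → 10/4 = 2.5 dB after compression, so the compressed level is -29.4 + 2.5 = -26.9 dBFS.
Make-up = target − compressed = -19.4 − (-26.9) = 7.5 dB.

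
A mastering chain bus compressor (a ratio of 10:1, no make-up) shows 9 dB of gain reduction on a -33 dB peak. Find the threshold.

-43 dB

Gain reduction = -33 − (-42) = 9 dB; output overshoot = GR / (R − 1) = 9 / 9 = 1 dB.
Threshold = output − output overshoot = -42 − 1 = -43 dB.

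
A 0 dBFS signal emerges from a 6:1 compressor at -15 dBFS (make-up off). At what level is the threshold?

-18 dBFS

Gain reduction = 0 − (-15) = 15 dB; output overshoot = GR / (R − 1) = 15 / 5 = 3 dB.
Threshold = output − output overshoot = -15 − 3 = -18 dBFS.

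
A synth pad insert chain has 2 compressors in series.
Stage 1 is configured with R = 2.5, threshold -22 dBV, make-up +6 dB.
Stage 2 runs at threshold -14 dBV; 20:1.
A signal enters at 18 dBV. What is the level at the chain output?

Stage 1: 18 dBV is 40 dB over -22 dBV; at 2.5:1 that becomes 16 dB over, giving -6 dBV; +6 dB make-up → 0 dBV.
Stage 2: 0 dBV is 14 dB over -14 dBV; at 20:1 that becomes 0.7 dB over, giving -13.3 dBV.

-13.3 dBV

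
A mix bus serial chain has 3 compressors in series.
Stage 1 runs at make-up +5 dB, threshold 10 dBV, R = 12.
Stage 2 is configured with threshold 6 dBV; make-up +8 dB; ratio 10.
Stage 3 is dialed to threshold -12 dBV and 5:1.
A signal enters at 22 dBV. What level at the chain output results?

-6.6 dBV

Stage 1: 22 dBV is 12 dB over 10 dBV; at 12:1 that becomes 1 dB over, giving 11 dBV; +5 dB make-up → 16 dBV.
Stage 2: 16 dBV is 10 dB over 6 dBV; at 10:1 that becomes 1 dB over, giving 7 dBV; +8 dB make-up → 15 dBV.
Stage 3: 27 dB above -12 dBV, reduced 5:1 to 5.4 dB above → -6.6 dBV.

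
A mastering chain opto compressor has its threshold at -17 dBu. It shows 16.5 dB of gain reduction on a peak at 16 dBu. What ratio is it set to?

2:1

Input overshoot = 16 − (-17) = 33 dB.
Output overshoot = 33 − 16.5 = 16.5 dB.
Ratio = input overshoot / output overshoot = 33 / 16.5 = 2.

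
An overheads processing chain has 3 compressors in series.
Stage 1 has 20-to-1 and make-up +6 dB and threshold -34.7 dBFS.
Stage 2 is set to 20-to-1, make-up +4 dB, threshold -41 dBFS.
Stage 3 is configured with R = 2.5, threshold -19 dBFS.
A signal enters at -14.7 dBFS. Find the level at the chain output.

-36.335 dBFS

Stage 1: 20 dB above -34.7 dBFS, reduced 20:1 to 1 dB above → -33.7 dBFS; +6 dB make-up → -27.7 dBFS.
Stage 2: -27.7 dBFS is 13.3 dB over -41 dBFS; at 20:1 that becomes 0.665 dB over, giving -40.335 dBFS; +4 dB make-up → -36.335 dBFS.
Stage 3: below threshold (-36.335 ≤ -19); passes unchanged; output -36.335 dBFS.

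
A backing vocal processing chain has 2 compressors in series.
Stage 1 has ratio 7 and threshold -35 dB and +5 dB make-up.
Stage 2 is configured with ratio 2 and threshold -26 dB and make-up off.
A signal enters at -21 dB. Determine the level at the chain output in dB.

-28 dB

Stage 1: 14 dB above -35 dB, reduced 7:1 to 2 dB above → -33 dB; +5 dB make-up → -28 dB.
Stage 2: -28 dB ≤ -26 dB, so stage 2 doesn't engage; output -28 dB.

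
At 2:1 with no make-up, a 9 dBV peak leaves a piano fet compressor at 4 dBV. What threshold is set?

-1 dBV

Input is 10 dB above T (since output overshoot × R = input overshoot: (4 − T)·2 = 9 − T gives T = -1 dBV).
Check: -1 + (9 − (-1))/2 = -1 + 5 = 4 dBV. ✓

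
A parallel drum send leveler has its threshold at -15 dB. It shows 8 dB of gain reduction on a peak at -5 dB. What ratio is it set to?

Input overshoot = -5 − (-15) = 10 dB.
Output overshoot = 10 − 8 = 2 dB.
Ratio = input overshoot / output overshoot = 10 / 2 = 5.

5:1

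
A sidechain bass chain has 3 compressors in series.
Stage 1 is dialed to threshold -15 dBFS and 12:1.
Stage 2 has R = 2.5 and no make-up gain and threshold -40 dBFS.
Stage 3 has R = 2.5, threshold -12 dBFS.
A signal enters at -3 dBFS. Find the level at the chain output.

-29.6 dBFS

Stage 1: 12 dB above -15 dBFS, reduced 12:1 to 1 dB above → -14 dBFS.
Stage 2: 26 dB above -40 dBFS, reduced 2.5:1 to 10.4 dB above → -29.6 dBFS.
Stage 3: -29.6 dBFS ≤ -12 dBFS, so stage 3 doesn't engage; output -29.6 dBFS.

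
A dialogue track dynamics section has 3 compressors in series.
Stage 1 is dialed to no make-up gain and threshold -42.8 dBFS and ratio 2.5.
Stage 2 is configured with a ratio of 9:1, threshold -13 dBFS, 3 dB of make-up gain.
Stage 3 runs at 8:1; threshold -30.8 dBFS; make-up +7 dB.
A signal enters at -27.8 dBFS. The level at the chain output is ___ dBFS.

Stage 1: 15 dB above -42.8 dBFS, reduced 2.5:1 to 6 dB above → -36.8 dBFS.
Stage 2: -36.8 dBFS is at or below the -13 dBFS threshold — no compression; make-up brings it to -33.8 dBFS.
Stage 3: below threshold (-33.8 ≤ -30.8); passes unchanged; make-up brings it to -26.8 dBFS.

-26.8 dBFS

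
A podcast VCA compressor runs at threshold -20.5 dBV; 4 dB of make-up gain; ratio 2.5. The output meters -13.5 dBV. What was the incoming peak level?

Before make-up, the level was -13.5 − 4 = -17.5 dBV.
The compressed level sits -17.5 − (-20.5) = 3 dB over threshold.
Undo the ratio: input overshoot = 3 × 2.5 = 7.5 dB, giving input = -13 dBV.

-13 dBV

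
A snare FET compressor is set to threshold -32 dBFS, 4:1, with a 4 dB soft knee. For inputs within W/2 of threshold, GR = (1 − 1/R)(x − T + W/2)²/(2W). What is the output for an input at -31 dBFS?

x − T + W/2 = -31 − (-32) + 2 = 3.
GR = (1 − 1/4) × 3² / 8 = 0.75 × 9 / 8 = 0.84375 dB.
Output = -31 − 0.84375 = -31.84375 dBFS.

-31.84375 dBFS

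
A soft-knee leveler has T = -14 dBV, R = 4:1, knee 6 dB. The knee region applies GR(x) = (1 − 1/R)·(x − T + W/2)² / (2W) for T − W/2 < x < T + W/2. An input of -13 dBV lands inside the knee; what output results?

-14 dBV

x − T + W/2 = -13 − (-14) + 3 = 4.
GR = (1 − 1/4) × 4² / 12 = 0.75 × 16 / 12 = 1 dB.
Output = -13 − 1 = -14 dBV.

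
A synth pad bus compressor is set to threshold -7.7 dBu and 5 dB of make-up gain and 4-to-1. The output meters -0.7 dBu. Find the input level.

Before make-up, the level was -0.7 − 5 = -5.7 dBu.
Post-compression overshoot = -5.7 − (-7.7) = 2 dB.
Input overshoot = R × output overshoot = 8 dB → input = -7.7 + 8 = 0.3 dBu.

0.3 dBu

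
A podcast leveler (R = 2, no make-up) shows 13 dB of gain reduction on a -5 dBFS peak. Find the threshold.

-31 dBFS

Input is 26 dB above T (since output overshoot × R = input overshoot: (-18 − T)·2 = -5 − T gives T = -31 dBFS).
Check: -31 + (-5 − (-31))/2 = -31 + 13 = -18 dBFS. ✓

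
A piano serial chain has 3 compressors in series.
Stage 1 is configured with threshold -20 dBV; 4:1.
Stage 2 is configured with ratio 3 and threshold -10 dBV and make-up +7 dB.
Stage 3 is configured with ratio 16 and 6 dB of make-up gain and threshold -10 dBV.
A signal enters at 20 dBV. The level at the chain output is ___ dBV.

-3.5625 dBV

Stage 1: overshoot 40 dB → 40/4 = 10 dB → -10 dBV.
Stage 2: -10 dBV ≤ -10 dBV, so stage 2 doesn't engage; make-up brings it to -3 dBV.
Stage 3: 7 dB above -10 dBV, reduced 16:1 to 0.4375 dB above → -9.5625 dBV; +6 dB make-up → -3.5625 dBV.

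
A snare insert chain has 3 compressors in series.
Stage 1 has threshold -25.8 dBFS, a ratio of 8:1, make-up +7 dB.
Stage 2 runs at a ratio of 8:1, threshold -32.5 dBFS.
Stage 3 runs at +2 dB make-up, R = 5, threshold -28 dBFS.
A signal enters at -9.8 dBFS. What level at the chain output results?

-28.5375 dBFS

Stage 1: -9.8 dBFS is 16 dB over -25.8 dBFS; at 8:1 that becomes 2 dB over, giving -23.8 dBFS; +7 dB make-up → -16.8 dBFS.
Stage 2: 15.7 dB above -32.5 dBFS, reduced 8:1 to 1.9625 dB above → -30.5375 dBFS.
Stage 3: -30.5375 dBFS ≤ -28 dBFS, so stage 3 doesn't engage; make-up brings it to -28.5375 dBFS.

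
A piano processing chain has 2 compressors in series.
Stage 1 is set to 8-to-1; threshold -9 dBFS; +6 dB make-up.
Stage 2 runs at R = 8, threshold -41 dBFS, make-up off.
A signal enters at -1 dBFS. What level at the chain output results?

Stage 1: -1 dBFS is 8 dB over -9 dBFS; at 8:1 that becomes 1 dB over, giving -8 dBFS; +6 dB make-up → -2 dBFS.
Stage 2: -2 dBFS is 39 dB over -41 dBFS; at 8:1 that becomes 4.875 dB over, giving -36.125 dBFS.

-36.125 dBFS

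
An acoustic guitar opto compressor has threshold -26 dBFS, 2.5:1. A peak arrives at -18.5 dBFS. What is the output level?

-23 dBFS

Overshoot: -18.5 − (-26) = 7.5 dB.
The 7.5 dB excess becomes 3 dB after 2.5:1 reduction.
That puts the output at -23 dBFS.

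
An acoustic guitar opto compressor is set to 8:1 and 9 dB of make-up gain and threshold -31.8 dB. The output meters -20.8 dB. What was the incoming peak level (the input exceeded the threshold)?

-15.8 dB

Remove make-up: -20.8 − 9 = -29.8 dB.
That's 2 dB above the -31.8 dB threshold.
Undo the ratio: input overshoot = 2 × 8 = 16 dB, giving input = -15.8 dB.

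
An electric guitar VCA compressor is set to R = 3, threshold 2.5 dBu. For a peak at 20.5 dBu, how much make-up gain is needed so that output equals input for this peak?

Overshoot 18 dB → 18/3 = 6 dB after compression, so the compressed level is 2.5 + 6 = 8.5 dBu.
Make-up = target − compressed = 20.5 − 8.5 = 12 dB.

12 dB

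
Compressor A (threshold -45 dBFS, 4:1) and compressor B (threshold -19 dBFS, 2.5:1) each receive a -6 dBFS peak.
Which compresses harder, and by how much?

A: GR = 39 − 39/4 = 29.25 dB.
B: GR = 13 − 13/2.5 = 7.8 dB.
A applies 21.45 dB more gain reduction.

A, by 21.45 dB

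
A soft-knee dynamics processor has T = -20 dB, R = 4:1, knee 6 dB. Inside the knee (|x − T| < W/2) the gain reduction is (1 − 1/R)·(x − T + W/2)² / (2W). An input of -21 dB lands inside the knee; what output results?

-21.25 dB

x − T + W/2 = -21 − (-20) + 3 = 2.
GR = (1 − 1/4) × 2² / 12 = 0.75 × 4 / 12 = 0.25 dB.
Output = -21 − 0.25 = -21.25 dB.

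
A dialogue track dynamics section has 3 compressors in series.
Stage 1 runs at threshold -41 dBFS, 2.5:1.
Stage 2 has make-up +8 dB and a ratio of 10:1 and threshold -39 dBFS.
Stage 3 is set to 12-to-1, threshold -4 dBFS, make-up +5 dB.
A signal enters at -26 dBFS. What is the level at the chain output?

-25.6 dBFS

Stage 1: overshoot 15 dB → 15/2.5 = 6 dB → -35 dBFS.
Stage 2: 4 dB above -39 dBFS, reduced 10:1 to 0.4 dB above → -38.6 dBFS; +8 dB make-up → -30.6 dBFS.
Stage 3: -30.6 dBFS ≤ -4 dBFS, so stage 3 doesn't engage; make-up brings it to -25.6 dBFS.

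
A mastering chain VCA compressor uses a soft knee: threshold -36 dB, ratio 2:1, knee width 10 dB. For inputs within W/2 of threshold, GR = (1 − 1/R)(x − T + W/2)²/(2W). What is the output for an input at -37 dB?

-37.4 dB

x − T + W/2 = -37 − (-36) + 5 = 4.
GR = (1 − 1/2) × 4² / 20 = 0.5 × 16 / 20 = 0.4 dB.
Output = -37 − 0.4 = -37.4 dB.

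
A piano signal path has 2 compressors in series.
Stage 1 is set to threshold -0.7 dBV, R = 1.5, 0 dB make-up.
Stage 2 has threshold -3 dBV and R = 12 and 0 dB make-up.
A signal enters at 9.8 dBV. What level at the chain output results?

-2.225 dBV

Stage 1: overshoot 10.5 dB → 10.5/1.5 = 7 dB → 6.3 dBV.
Stage 2: 9.3 dB above -3 dBV, reduced 12:1 to 0.775 dB above → -2.225 dBV.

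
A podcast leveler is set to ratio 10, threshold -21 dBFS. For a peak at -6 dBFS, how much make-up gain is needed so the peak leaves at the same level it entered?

Overshoot 15 dB → 15/10 = 1.5 dB after compression, so the compressed level is -21 + 1.5 = -19.5 dBFS.
Make-up = target − compressed = -6 − (-19.5) = 13.5 dB.

13.5 dB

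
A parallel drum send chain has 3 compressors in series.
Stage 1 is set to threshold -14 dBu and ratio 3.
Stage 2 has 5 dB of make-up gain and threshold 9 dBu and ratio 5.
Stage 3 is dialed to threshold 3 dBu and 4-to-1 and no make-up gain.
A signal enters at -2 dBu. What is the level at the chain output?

-5 dBu

Stage 1: -2 dBu is 12 dB over -14 dBu; at 3:1 that becomes 4 dB over, giving -10 dBu.
Stage 2: below threshold (-10 ≤ 9); passes unchanged; make-up brings it to -5 dBu.
Stage 3: -5 dBu ≤ 3 dBu, so stage 3 doesn't engage; output -5 dBu.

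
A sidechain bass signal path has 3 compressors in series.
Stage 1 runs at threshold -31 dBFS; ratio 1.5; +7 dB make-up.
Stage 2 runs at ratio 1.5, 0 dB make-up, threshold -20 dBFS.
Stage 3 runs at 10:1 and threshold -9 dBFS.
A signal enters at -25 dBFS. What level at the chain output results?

Stage 1: overshoot 6 dB → 6/1.5 = 4 dB → -27 dBFS; +7 dB make-up → -20 dBFS.
Stage 2: -20 dBFS is at or below the -20 dBFS threshold — no compression; output -20 dBFS.
Stage 3: below threshold (-20 ≤ -9); passes unchanged; output -20 dBFS.

-20 dBFS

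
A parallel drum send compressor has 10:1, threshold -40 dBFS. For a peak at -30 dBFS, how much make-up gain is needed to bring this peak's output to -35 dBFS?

4 dB

Overshoot 10 dB → 10/10 = 1 dB after compression, so the compressed level is -40 + 1 = -39 dBFS.
Make-up = target − compressed = -35 − (-39) = 4 dB.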